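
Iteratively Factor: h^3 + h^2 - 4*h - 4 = (h - 2)*(h^2 + 3*h + 2) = (h - 2)*(h + 2)*(h + 1)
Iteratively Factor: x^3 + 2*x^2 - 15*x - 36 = (x - 4)*(x^2 + 6*x + 9) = (x - 4)*(x + 3)*(x + 3)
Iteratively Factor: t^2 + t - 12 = (t - 3)*(t + 4)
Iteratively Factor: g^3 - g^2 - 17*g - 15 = (g + 3)*(g^2 - 4*g - 5) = (g + 1)*(g + 3)*(g - 5)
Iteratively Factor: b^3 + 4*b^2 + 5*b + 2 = (b + 2)*(b^2 + 2*b + 1) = (b + 1)*(b + 2)*(b + 1)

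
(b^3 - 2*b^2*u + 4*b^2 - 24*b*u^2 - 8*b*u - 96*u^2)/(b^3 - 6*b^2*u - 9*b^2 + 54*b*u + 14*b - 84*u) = (b^2 + 4*b*u + 4*b + 16*u)/(b^2 - 9*b + 14)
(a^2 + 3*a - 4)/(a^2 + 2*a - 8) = (a - 1)/(a - 2)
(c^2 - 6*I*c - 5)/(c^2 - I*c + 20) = (c - I)/(c + 4*I)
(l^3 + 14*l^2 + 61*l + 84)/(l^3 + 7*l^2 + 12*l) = (l + 7)/l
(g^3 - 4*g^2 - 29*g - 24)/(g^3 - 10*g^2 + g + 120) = (g + 1)/(g - 5)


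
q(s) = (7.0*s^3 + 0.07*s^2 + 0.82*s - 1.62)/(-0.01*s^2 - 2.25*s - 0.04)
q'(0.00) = -2298.62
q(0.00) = 40.50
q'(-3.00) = 18.99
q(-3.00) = -29.07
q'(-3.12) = 19.78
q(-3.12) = -31.40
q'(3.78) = -22.97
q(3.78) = -43.80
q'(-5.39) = 34.79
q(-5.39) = -93.26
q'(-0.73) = 3.16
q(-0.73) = -3.07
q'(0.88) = -6.32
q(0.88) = -1.94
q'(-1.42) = 8.58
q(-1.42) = -7.24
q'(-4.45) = 28.52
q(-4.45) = -63.51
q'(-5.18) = 33.38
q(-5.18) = -86.10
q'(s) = (0.02*s + 2.25)*(7.0*s^3 + 0.07*s^2 + 0.82*s - 1.62)/(-0.01*s^2 - 2.25*s - 0.04)^2 + (21.0*s^2 + 0.14*s + 0.82)/(-0.01*s^2 - 2.25*s - 0.04)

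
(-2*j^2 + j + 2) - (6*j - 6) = -2*j^2 - 5*j + 8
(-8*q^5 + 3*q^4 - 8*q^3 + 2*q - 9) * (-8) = 64*q^5 - 24*q^4 + 64*q^3 - 16*q + 72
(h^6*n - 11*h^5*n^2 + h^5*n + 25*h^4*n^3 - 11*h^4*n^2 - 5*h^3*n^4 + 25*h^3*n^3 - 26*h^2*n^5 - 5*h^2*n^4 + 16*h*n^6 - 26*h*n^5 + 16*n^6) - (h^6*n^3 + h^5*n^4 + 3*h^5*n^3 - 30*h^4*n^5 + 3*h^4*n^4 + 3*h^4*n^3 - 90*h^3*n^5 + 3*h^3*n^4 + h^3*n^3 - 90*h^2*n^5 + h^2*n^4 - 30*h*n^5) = -h^6*n^3 + h^6*n - h^5*n^4 - 3*h^5*n^3 - 11*h^5*n^2 + h^5*n + 30*h^4*n^5 - 3*h^4*n^4 + 22*h^4*n^3 - 11*h^4*n^2 + 90*h^3*n^5 - 8*h^3*n^4 + 24*h^3*n^3 + 64*h^2*n^5 - 6*h^2*n^4 + 16*h*n^6 + 4*h*n^5 + 16*n^6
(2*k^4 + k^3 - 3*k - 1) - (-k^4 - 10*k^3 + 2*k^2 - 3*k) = 3*k^4 + 11*k^3 - 2*k^2 - 1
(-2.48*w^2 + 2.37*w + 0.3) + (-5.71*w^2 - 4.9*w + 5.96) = -8.19*w^2 - 2.53*w + 6.26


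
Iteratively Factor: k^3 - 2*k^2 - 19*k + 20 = (k - 1)*(k^2 - k - 20) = (k - 1)*(k + 4)*(k - 5)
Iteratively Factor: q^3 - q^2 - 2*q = (q - 2)*(q^2 + q) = (q - 2)*(q + 1)*(q)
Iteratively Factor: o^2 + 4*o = (o + 4)*(o)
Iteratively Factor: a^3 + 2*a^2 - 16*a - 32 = (a + 4)*(a^2 - 2*a - 8) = (a + 2)*(a + 4)*(a - 4)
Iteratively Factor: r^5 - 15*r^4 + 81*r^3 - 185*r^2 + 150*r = (r - 5)*(r^4 - 10*r^3 + 31*r^2 - 30*r) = (r - 5)*(r - 3)*(r^3 - 7*r^2 + 10*r) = r*(r - 5)*(r - 3)*(r^2 - 7*r + 10) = r*(r - 5)*(r - 3)*(r - 2)*(r - 5)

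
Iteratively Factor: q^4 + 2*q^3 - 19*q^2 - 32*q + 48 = (q - 4)*(q^3 + 6*q^2 + 5*q - 12) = (q - 4)*(q + 4)*(q^2 + 2*q - 3) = (q - 4)*(q - 1)*(q + 4)*(q + 3)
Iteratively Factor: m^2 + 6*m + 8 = (m + 2)*(m + 4)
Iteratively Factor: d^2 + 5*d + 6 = (d + 3)*(d + 2)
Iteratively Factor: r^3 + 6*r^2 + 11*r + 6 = (r + 3)*(r^2 + 3*r + 2) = (r + 1)*(r + 3)*(r + 2)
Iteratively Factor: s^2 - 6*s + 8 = (s - 4)*(s - 2)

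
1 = 1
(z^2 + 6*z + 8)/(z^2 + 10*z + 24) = (z + 2)/(z + 6)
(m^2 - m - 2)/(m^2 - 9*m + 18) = (m^2 - m - 2)/(m^2 - 9*m + 18)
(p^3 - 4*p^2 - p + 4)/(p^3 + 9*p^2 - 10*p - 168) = (p^2 - 1)/(p^2 + 13*p + 42)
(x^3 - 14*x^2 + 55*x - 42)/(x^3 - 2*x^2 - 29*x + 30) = (x - 7)/(x + 5)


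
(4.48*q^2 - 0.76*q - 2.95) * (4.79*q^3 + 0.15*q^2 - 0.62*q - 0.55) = 21.4592*q^5 - 2.9684*q^4 - 17.0221*q^3 - 2.4353*q^2 + 2.247*q + 1.6225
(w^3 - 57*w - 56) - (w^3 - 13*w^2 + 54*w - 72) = 13*w^2 - 111*w + 16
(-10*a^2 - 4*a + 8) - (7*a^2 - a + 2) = -17*a^2 - 3*a + 6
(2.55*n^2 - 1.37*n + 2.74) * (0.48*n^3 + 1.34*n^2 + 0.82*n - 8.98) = 1.224*n^5 + 2.7594*n^4 + 1.5704*n^3 - 20.3508*n^2 + 14.5494*n - 24.6052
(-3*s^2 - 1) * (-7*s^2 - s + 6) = 21*s^4 + 3*s^3 - 11*s^2 + s - 6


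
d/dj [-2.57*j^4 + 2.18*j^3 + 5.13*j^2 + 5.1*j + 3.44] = -10.28*j^3 + 6.54*j^2 + 10.26*j + 5.1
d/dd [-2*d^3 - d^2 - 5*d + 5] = -6*d^2 - 2*d - 5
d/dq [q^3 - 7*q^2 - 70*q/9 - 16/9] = 3*q^2 - 14*q - 70/9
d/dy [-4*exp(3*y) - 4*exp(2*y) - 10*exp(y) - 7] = (-12*exp(2*y) - 8*exp(y) - 10)*exp(y)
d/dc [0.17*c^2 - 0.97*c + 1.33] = 0.34*c - 0.97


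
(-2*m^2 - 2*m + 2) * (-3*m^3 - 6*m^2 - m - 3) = 6*m^5 + 18*m^4 + 8*m^3 - 4*m^2 + 4*m - 6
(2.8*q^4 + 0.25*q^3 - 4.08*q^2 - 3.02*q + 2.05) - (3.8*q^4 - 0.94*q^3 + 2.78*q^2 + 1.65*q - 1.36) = -1.0*q^4 + 1.19*q^3 - 6.86*q^2 - 4.67*q + 3.41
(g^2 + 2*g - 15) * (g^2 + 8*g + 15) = g^4 + 10*g^3 + 16*g^2 - 90*g - 225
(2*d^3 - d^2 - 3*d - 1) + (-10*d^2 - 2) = 2*d^3 - 11*d^2 - 3*d - 3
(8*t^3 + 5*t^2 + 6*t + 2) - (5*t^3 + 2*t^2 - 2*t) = 3*t^3 + 3*t^2 + 8*t + 2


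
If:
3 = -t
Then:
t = -3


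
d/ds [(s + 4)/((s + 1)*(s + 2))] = (-s^2 - 8*s - 10)/(s^4 + 6*s^3 + 13*s^2 + 12*s + 4)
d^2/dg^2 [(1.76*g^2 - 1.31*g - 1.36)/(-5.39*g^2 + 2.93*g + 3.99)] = (5.6843418860808e-14*g^4 + 20.526198*g^3 + 9.96071999999992*g^2 + 40.169514*g - 4.820866)/(156.590819*g^6 - 255.367959*g^5 - 208.935804*g^4 + 352.923481*g^3 + 154.666764*g^2 - 139.937679*g - 63.521199)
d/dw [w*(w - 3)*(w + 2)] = 3*w^2 - 2*w - 6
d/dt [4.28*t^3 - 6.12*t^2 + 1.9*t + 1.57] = 12.84*t^2 - 12.24*t + 1.9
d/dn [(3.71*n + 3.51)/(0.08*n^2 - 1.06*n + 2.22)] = (-0.2968*n^2 - 0.5616*n + 11.9568)/(0.0064*n^4 - 0.1696*n^3 + 1.4788*n^2 - 4.7064*n + 4.9284)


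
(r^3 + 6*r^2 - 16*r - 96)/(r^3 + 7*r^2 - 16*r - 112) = (r + 6)/(r + 7)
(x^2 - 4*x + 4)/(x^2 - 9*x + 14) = (x - 2)/(x - 7)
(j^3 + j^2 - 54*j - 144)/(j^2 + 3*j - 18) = (j^2 - 5*j - 24)/(j - 3)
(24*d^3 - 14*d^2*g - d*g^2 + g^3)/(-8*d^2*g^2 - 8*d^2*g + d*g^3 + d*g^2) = (-24*d^3 + 14*d^2*g + d*g^2 - g^3)/(d*g*(8*d*g + 8*d - g^2 - g))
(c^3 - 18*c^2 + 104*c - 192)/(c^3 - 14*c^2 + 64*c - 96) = (c - 8)/(c - 4)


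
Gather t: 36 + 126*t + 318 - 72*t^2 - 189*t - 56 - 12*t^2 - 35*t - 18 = -84*t^2 - 98*t + 280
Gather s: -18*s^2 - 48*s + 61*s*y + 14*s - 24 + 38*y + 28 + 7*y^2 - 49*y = -18*s^2 + s*(61*y - 34) + 7*y^2 - 11*y + 4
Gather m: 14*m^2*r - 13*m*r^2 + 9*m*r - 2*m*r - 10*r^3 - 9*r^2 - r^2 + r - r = 14*m^2*r + m*(-13*r^2 + 7*r) - 10*r^3 - 10*r^2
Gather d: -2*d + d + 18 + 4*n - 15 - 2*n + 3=-d + 2*n + 6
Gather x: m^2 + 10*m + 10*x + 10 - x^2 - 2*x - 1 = m^2 + 10*m - x^2 + 8*x + 9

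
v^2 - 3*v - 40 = (v - 8)*(v + 5)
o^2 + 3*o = o*(o + 3)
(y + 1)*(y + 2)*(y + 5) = y^3 + 8*y^2 + 17*y + 10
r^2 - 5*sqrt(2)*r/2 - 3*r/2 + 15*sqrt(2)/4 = (r - 3/2)*(r - 5*sqrt(2)/2)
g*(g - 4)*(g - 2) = g^3 - 6*g^2 + 8*g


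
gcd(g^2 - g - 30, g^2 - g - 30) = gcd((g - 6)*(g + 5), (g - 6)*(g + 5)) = g^2 - g - 30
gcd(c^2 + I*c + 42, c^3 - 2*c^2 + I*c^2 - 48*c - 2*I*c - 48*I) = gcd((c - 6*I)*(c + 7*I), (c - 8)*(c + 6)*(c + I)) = 1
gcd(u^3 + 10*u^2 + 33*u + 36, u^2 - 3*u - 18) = u + 3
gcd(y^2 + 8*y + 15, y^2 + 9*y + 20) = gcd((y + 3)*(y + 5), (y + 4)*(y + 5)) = y + 5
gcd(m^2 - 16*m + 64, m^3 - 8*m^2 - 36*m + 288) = m - 8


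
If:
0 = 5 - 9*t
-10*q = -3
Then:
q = 3/10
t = 5/9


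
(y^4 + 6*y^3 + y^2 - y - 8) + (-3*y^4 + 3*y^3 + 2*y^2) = -2*y^4 + 9*y^3 + 3*y^2 - y - 8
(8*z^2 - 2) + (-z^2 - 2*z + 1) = 7*z^2 - 2*z - 1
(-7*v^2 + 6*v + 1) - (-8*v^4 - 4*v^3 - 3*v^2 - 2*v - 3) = 8*v^4 + 4*v^3 - 4*v^2 + 8*v + 4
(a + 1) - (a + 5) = -4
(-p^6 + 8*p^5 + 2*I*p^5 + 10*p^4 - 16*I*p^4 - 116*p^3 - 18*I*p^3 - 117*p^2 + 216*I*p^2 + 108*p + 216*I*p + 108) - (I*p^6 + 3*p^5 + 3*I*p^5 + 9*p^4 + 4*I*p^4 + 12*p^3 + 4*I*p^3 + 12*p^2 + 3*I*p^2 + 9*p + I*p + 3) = -p^6 - I*p^6 + 5*p^5 - I*p^5 + p^4 - 20*I*p^4 - 128*p^3 - 22*I*p^3 - 129*p^2 + 213*I*p^2 + 99*p + 215*I*p + 105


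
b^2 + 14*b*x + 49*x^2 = (b + 7*x)^2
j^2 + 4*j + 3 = (j + 1)*(j + 3)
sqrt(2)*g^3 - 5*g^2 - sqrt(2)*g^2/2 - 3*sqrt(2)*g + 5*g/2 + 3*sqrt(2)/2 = (g - 1/2)*(g - 3*sqrt(2))*(sqrt(2)*g + 1)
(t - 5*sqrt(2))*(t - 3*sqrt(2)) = t^2 - 8*sqrt(2)*t + 30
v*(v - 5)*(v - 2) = v^3 - 7*v^2 + 10*v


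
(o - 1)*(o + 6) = o^2 + 5*o - 6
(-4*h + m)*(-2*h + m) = 8*h^2 - 6*h*m + m^2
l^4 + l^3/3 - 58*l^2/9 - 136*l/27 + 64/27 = (l - 8/3)*(l - 1/3)*(l + 4/3)*(l + 2)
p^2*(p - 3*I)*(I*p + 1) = I*p^4 + 4*p^3 - 3*I*p^2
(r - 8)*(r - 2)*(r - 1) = r^3 - 11*r^2 + 26*r - 16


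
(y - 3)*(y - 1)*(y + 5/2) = y^3 - 3*y^2/2 - 7*y + 15/2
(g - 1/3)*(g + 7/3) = g^2 + 2*g - 7/9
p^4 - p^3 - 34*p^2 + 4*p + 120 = (p - 6)*(p - 2)*(p + 2)*(p + 5)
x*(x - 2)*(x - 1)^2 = x^4 - 4*x^3 + 5*x^2 - 2*x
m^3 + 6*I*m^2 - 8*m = m*(m + 2*I)*(m + 4*I)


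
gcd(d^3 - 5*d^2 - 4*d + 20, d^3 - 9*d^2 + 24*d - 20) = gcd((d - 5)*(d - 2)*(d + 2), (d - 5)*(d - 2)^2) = d^2 - 7*d + 10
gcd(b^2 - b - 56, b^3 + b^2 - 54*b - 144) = b - 8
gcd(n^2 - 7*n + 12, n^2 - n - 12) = n - 4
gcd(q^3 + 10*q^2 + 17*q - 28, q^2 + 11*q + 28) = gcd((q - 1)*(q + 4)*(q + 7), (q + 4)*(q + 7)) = q^2 + 11*q + 28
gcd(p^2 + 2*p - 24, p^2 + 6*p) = p + 6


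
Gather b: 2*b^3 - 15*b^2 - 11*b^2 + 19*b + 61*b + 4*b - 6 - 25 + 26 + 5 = 2*b^3 - 26*b^2 + 84*b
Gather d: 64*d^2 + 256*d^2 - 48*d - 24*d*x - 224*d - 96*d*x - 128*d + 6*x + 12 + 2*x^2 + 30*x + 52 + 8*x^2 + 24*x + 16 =320*d^2 + d*(-120*x - 400) + 10*x^2 + 60*x + 80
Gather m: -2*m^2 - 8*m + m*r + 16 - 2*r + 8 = -2*m^2 + m*(r - 8) - 2*r + 24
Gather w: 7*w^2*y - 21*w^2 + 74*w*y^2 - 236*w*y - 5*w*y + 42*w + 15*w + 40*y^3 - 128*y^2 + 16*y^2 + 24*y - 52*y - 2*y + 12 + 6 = w^2*(7*y - 21) + w*(74*y^2 - 241*y + 57) + 40*y^3 - 112*y^2 - 30*y + 18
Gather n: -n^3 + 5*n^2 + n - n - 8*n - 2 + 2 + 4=-n^3 + 5*n^2 - 8*n + 4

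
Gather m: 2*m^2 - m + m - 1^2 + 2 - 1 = 2*m^2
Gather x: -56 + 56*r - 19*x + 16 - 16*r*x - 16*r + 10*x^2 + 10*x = 40*r + 10*x^2 + x*(-16*r - 9) - 40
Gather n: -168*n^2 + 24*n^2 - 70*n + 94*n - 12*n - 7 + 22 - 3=-144*n^2 + 12*n + 12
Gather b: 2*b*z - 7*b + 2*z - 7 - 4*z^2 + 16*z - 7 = b*(2*z - 7) - 4*z^2 + 18*z - 14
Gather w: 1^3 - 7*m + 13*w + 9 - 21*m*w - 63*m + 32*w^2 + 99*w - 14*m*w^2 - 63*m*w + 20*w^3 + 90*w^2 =-70*m + 20*w^3 + w^2*(122 - 14*m) + w*(112 - 84*m) + 10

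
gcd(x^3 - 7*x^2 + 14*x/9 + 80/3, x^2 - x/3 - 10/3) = x + 5/3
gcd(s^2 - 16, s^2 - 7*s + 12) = s - 4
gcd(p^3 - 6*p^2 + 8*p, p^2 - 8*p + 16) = p - 4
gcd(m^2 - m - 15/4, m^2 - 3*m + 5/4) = m - 5/2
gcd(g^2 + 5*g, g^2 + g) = g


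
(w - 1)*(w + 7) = w^2 + 6*w - 7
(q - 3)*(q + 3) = q^2 - 9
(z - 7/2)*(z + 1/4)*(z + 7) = z^3 + 15*z^2/4 - 189*z/8 - 49/8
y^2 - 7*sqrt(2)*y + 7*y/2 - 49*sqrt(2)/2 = (y + 7/2)*(y - 7*sqrt(2))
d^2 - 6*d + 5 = (d - 5)*(d - 1)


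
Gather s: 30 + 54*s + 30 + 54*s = 108*s + 60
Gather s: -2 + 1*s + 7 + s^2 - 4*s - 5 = s^2 - 3*s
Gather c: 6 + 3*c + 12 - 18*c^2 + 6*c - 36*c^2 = -54*c^2 + 9*c + 18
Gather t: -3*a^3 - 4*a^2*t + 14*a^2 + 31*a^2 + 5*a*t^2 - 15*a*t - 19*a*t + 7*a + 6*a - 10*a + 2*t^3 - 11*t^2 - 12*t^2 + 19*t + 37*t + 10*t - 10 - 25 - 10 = -3*a^3 + 45*a^2 + 3*a + 2*t^3 + t^2*(5*a - 23) + t*(-4*a^2 - 34*a + 66) - 45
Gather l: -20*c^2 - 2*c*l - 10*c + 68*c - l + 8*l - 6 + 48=-20*c^2 + 58*c + l*(7 - 2*c) + 42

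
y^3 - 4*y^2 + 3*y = y*(y - 3)*(y - 1)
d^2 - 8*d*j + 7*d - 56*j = (d + 7)*(d - 8*j)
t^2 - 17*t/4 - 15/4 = (t - 5)*(t + 3/4)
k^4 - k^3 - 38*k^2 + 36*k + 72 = (k - 6)*(k - 2)*(k + 1)*(k + 6)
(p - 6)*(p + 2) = p^2 - 4*p - 12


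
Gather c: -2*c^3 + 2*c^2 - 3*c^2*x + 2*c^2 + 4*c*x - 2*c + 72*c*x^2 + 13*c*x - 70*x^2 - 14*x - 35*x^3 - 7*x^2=-2*c^3 + c^2*(4 - 3*x) + c*(72*x^2 + 17*x - 2) - 35*x^3 - 77*x^2 - 14*x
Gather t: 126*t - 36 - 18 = 126*t - 54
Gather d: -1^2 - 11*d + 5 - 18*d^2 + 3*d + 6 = -18*d^2 - 8*d + 10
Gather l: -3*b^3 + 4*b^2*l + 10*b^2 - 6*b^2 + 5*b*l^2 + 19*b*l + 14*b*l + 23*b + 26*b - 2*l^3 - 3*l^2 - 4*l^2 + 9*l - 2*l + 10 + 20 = -3*b^3 + 4*b^2 + 49*b - 2*l^3 + l^2*(5*b - 7) + l*(4*b^2 + 33*b + 7) + 30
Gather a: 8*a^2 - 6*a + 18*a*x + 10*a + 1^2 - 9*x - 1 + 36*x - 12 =8*a^2 + a*(18*x + 4) + 27*x - 12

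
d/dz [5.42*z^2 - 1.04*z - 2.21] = 10.84*z - 1.04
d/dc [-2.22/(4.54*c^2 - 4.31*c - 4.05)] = (20.1576*c - 9.5682)/(-4.54*c^2 + 4.31*c + 4.05)^2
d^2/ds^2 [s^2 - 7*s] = 2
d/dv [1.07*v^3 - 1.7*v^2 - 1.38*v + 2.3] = 3.21*v^2 - 3.4*v - 1.38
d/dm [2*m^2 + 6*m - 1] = 4*m + 6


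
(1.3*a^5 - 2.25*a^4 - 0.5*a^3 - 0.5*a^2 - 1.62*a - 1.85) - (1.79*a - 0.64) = 1.3*a^5 - 2.25*a^4 - 0.5*a^3 - 0.5*a^2 - 3.41*a - 1.21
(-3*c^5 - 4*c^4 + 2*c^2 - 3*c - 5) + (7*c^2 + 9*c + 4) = -3*c^5 - 4*c^4 + 9*c^2 + 6*c - 1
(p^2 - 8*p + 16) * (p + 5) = p^3 - 3*p^2 - 24*p + 80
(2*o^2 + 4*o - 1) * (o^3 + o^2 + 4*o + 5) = 2*o^5 + 6*o^4 + 11*o^3 + 25*o^2 + 16*o - 5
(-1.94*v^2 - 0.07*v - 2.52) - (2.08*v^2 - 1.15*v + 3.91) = -4.02*v^2 + 1.08*v - 6.43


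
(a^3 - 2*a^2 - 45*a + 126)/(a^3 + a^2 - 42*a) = (a - 3)/a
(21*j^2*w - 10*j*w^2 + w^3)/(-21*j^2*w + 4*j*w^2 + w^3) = (-7*j + w)/(7*j + w)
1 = 1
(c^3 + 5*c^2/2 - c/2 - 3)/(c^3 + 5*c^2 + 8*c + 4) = (2*c^2 + c - 3)/(2*(c^2 + 3*c + 2))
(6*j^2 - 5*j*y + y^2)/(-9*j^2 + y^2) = (-2*j + y)/(3*j + y)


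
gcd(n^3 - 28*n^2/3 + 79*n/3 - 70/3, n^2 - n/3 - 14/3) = n - 7/3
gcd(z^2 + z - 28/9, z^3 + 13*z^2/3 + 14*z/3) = z + 7/3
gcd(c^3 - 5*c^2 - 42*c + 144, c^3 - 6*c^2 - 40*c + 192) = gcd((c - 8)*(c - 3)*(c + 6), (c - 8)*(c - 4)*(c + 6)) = c^2 - 2*c - 48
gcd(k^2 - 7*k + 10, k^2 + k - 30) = k - 5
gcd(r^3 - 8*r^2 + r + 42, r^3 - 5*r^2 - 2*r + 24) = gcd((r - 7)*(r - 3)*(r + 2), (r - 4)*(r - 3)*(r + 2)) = r^2 - r - 6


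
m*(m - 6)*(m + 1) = m^3 - 5*m^2 - 6*m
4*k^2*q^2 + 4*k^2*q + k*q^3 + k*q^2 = q*(4*k + q)*(k*q + k)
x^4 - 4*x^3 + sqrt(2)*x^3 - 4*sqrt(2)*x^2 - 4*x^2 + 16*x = x*(x - 4)*(x - sqrt(2))*(x + 2*sqrt(2))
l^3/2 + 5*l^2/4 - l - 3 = (l/2 + 1)*(l - 3/2)*(l + 2)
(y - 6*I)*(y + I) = y^2 - 5*I*y + 6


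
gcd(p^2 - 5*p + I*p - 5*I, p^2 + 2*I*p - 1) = p + I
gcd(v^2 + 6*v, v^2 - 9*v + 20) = 1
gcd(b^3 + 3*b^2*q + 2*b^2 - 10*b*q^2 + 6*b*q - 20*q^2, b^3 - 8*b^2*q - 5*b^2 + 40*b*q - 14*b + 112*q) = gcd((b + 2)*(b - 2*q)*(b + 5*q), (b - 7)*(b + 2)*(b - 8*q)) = b + 2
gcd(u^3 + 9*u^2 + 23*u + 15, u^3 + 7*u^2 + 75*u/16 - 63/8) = 1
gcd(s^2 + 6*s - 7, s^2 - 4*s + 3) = s - 1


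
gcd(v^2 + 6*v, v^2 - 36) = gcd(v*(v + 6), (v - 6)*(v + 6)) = v + 6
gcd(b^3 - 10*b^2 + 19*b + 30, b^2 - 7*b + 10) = b - 5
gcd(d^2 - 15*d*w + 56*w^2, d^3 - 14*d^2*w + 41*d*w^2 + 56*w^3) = d^2 - 15*d*w + 56*w^2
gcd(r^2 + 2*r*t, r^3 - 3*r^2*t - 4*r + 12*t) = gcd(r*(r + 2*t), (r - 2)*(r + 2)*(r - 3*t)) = 1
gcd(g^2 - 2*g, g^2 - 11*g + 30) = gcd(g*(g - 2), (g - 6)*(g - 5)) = 1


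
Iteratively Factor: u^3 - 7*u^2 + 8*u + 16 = (u - 4)*(u^2 - 3*u - 4) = (u - 4)*(u + 1)*(u - 4)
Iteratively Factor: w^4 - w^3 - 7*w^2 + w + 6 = (w - 1)*(w^3 - 7*w - 6) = (w - 1)*(w + 2)*(w^2 - 2*w - 3) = (w - 3)*(w - 1)*(w + 2)*(w + 1)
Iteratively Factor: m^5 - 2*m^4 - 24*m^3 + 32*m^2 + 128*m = (m)*(m^4 - 2*m^3 - 24*m^2 + 32*m + 128) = m*(m + 4)*(m^3 - 6*m^2 + 32) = m*(m - 4)*(m + 4)*(m^2 - 2*m - 8) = m*(m - 4)^2*(m + 4)*(m + 2)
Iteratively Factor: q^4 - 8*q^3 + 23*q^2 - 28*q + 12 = (q - 2)*(q^3 - 6*q^2 + 11*q - 6) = (q - 2)^2*(q^2 - 4*q + 3) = (q - 3)*(q - 2)^2*(q - 1)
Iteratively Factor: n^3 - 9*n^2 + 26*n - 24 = (n - 4)*(n^2 - 5*n + 6) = (n - 4)*(n - 2)*(n - 3)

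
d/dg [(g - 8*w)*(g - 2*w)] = 2*g - 10*w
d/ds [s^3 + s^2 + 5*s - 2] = 3*s^2 + 2*s + 5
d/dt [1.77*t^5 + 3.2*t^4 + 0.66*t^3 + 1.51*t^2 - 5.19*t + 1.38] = 8.85*t^4 + 12.8*t^3 + 1.98*t^2 + 3.02*t - 5.19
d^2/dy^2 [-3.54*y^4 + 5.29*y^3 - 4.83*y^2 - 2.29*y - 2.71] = -42.48*y^2 + 31.74*y - 9.66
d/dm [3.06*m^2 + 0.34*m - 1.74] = 6.12*m + 0.34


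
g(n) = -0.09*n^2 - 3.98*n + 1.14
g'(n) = -0.18*n - 3.98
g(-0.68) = 3.80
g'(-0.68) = -3.86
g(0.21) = 0.30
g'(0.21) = -4.02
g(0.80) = -2.10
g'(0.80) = -4.12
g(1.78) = -6.23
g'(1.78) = -4.30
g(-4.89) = 18.45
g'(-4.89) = -3.10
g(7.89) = -35.86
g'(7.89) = -5.40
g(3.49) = -13.85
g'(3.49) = -4.61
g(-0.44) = 2.87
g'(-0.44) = -3.90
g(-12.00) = 35.94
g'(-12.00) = -1.82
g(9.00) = -41.97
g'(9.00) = -5.60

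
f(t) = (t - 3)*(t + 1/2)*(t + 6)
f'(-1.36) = -20.47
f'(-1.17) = -20.58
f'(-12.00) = 331.50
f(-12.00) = -1035.00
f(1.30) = -22.34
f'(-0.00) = -16.50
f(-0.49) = -0.19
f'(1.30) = -2.33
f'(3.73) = 51.35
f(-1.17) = 13.49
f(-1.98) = 29.63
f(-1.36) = 17.40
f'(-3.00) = -10.50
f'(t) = (t - 3)*(t + 1/2) + (t - 3)*(t + 6) + (t + 1/2)*(t + 6) = 3*t^2 + 7*t - 33/2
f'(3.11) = 34.29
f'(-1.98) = -18.60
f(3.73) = 30.05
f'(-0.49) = -19.21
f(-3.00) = 45.00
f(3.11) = 3.62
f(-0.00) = -9.00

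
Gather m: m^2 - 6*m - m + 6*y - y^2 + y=m^2 - 7*m - y^2 + 7*y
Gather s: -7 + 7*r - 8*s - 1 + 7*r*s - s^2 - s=7*r - s^2 + s*(7*r - 9) - 8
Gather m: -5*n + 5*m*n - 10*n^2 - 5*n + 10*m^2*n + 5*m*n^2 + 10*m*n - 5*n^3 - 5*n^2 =10*m^2*n + m*(5*n^2 + 15*n) - 5*n^3 - 15*n^2 - 10*n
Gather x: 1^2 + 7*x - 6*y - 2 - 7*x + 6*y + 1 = 0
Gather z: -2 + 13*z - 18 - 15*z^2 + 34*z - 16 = -15*z^2 + 47*z - 36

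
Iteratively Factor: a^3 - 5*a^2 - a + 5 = (a - 5)*(a^2 - 1) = (a - 5)*(a + 1)*(a - 1)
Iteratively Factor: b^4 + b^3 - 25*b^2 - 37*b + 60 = (b - 1)*(b^3 + 2*b^2 - 23*b - 60) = (b - 5)*(b - 1)*(b^2 + 7*b + 12) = (b - 5)*(b - 1)*(b + 4)*(b + 3)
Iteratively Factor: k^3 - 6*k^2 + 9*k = (k)*(k^2 - 6*k + 9) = k*(k - 3)*(k - 3)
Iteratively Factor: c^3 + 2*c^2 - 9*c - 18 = (c + 3)*(c^2 - c - 6) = (c + 2)*(c + 3)*(c - 3)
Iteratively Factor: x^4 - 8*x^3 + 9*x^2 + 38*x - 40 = (x + 2)*(x^3 - 10*x^2 + 29*x - 20) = (x - 5)*(x + 2)*(x^2 - 5*x + 4) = (x - 5)*(x - 1)*(x + 2)*(x - 4)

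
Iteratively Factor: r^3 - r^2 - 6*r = (r - 3)*(r^2 + 2*r) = (r - 3)*(r + 2)*(r)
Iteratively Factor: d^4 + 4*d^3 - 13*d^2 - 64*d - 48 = (d + 1)*(d^3 + 3*d^2 - 16*d - 48) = (d + 1)*(d + 3)*(d^2 - 16) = (d - 4)*(d + 1)*(d + 3)*(d + 4)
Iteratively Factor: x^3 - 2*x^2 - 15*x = (x + 3)*(x^2 - 5*x) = (x - 5)*(x + 3)*(x)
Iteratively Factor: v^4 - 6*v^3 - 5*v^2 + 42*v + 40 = (v - 5)*(v^3 - v^2 - 10*v - 8) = (v - 5)*(v - 4)*(v^2 + 3*v + 2) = (v - 5)*(v - 4)*(v + 2)*(v + 1)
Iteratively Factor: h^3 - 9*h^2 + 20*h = (h - 4)*(h^2 - 5*h) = (h - 5)*(h - 4)*(h)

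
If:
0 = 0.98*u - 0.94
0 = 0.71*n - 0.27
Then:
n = 0.38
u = 0.96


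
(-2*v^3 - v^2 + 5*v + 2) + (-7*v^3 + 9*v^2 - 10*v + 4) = -9*v^3 + 8*v^2 - 5*v + 6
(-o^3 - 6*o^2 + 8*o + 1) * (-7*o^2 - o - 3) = 7*o^5 + 43*o^4 - 47*o^3 + 3*o^2 - 25*o - 3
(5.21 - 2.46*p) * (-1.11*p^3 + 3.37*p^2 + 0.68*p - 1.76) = 2.7306*p^4 - 14.0733*p^3 + 15.8849*p^2 + 7.8724*p - 9.1696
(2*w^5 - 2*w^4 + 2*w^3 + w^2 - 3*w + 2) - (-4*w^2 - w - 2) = 2*w^5 - 2*w^4 + 2*w^3 + 5*w^2 - 2*w + 4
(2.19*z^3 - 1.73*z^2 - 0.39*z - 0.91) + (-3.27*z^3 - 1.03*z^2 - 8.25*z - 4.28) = -1.08*z^3 - 2.76*z^2 - 8.64*z - 5.19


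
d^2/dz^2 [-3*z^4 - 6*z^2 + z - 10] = -36*z^2 - 12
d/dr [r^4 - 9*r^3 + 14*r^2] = r*(4*r^2 - 27*r + 28)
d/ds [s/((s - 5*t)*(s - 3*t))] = -s^2/((s - 5*t)^2*(s - 3*t)^2) + 15*t^2/((s - 5*t)^2*(s - 3*t)^2)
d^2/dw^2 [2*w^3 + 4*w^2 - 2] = 12*w + 8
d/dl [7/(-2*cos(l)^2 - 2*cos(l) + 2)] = -7*(2*cos(l) + 1)*sin(l)/(2*(sin(l)^2 - cos(l))^2)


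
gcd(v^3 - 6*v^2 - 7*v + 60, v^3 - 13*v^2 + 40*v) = v - 5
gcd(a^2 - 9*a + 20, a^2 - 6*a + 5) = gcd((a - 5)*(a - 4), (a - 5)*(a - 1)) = a - 5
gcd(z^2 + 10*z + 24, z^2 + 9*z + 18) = z + 6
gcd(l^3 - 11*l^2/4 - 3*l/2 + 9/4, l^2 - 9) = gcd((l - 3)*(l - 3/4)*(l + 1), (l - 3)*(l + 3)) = l - 3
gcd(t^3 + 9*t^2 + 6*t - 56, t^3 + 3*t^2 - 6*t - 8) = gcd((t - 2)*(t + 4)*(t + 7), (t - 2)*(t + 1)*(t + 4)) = t^2 + 2*t - 8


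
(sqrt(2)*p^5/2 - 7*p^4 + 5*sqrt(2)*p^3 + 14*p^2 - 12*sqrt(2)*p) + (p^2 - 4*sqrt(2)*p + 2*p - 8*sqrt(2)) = sqrt(2)*p^5/2 - 7*p^4 + 5*sqrt(2)*p^3 + 15*p^2 - 16*sqrt(2)*p + 2*p - 8*sqrt(2)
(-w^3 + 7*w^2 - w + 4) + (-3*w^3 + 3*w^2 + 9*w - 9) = -4*w^3 + 10*w^2 + 8*w - 5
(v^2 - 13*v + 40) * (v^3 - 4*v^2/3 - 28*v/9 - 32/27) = v^5 - 43*v^4/3 + 488*v^3/9 - 380*v^2/27 - 2944*v/27 - 1280/27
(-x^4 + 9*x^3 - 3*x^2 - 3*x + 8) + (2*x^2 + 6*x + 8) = -x^4 + 9*x^3 - x^2 + 3*x + 16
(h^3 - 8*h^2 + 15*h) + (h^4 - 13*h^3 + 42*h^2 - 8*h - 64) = h^4 - 12*h^3 + 34*h^2 + 7*h - 64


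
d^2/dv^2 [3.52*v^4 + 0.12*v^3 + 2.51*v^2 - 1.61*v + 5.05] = 42.24*v^2 + 0.72*v + 5.02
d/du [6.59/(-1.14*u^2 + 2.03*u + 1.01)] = (15.0252*u - 13.3777)/(-1.14*u^2 + 2.03*u + 1.01)^2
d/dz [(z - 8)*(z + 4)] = 2*z - 4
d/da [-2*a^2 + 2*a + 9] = 2 - 4*a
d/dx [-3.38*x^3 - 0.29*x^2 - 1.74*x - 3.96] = -10.14*x^2 - 0.58*x - 1.74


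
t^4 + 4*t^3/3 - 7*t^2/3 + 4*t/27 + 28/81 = (t - 2/3)^2*(t + 1/3)*(t + 7/3)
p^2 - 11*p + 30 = (p - 6)*(p - 5)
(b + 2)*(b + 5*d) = b^2 + 5*b*d + 2*b + 10*d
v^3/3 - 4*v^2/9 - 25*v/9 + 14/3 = (v/3 + 1)*(v - 7/3)*(v - 2)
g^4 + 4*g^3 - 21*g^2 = g^2*(g - 3)*(g + 7)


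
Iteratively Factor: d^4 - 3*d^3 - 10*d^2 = (d + 2)*(d^3 - 5*d^2) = d*(d + 2)*(d^2 - 5*d) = d^2*(d + 2)*(d - 5)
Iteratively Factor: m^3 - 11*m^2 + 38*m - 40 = (m - 4)*(m^2 - 7*m + 10) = (m - 5)*(m - 4)*(m - 2)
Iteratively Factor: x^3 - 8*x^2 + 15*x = (x - 3)*(x^2 - 5*x) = (x - 5)*(x - 3)*(x)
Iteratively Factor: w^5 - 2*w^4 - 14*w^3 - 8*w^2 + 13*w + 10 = (w - 5)*(w^4 + 3*w^3 + w^2 - 3*w - 2) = (w - 5)*(w - 1)*(w^3 + 4*w^2 + 5*w + 2) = (w - 5)*(w - 1)*(w + 1)*(w^2 + 3*w + 2) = (w - 5)*(w - 1)*(w + 1)*(w + 2)*(w + 1)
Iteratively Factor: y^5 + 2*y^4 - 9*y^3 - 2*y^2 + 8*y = (y - 2)*(y^4 + 4*y^3 - y^2 - 4*y) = (y - 2)*(y + 1)*(y^3 + 3*y^2 - 4*y) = (y - 2)*(y + 1)*(y + 4)*(y^2 - y) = y*(y - 2)*(y + 1)*(y + 4)*(y - 1)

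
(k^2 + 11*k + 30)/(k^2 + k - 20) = (k + 6)/(k - 4)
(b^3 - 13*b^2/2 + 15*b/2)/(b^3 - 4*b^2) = (2*b^2 - 13*b + 15)/(2*b*(b - 4))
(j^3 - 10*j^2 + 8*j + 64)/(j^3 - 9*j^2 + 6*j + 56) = (j - 8)/(j - 7)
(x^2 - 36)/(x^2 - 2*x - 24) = (x + 6)/(x + 4)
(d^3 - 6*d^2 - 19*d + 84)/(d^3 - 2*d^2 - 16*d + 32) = (d^2 - 10*d + 21)/(d^2 - 6*d + 8)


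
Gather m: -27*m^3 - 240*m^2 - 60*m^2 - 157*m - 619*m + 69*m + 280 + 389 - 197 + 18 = -27*m^3 - 300*m^2 - 707*m + 490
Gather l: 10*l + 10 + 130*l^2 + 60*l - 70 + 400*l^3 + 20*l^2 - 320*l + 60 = 400*l^3 + 150*l^2 - 250*l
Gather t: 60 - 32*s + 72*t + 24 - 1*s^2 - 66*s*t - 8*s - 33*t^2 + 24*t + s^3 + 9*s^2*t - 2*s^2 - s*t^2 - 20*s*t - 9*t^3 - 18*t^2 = s^3 - 3*s^2 - 40*s - 9*t^3 + t^2*(-s - 51) + t*(9*s^2 - 86*s + 96) + 84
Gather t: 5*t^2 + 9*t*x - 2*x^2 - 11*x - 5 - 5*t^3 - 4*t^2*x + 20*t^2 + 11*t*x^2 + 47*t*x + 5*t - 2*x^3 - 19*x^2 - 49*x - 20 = -5*t^3 + t^2*(25 - 4*x) + t*(11*x^2 + 56*x + 5) - 2*x^3 - 21*x^2 - 60*x - 25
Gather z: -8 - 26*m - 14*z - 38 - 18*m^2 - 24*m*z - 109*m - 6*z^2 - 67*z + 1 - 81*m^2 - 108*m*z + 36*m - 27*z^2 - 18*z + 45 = -99*m^2 - 99*m - 33*z^2 + z*(-132*m - 99)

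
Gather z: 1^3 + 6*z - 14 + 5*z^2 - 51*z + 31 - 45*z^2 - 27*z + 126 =-40*z^2 - 72*z + 144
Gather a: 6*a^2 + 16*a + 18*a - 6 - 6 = 6*a^2 + 34*a - 12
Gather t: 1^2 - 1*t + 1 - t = 2 - 2*t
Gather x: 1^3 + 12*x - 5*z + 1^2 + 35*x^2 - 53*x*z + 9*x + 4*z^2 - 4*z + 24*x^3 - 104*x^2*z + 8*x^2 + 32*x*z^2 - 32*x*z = 24*x^3 + x^2*(43 - 104*z) + x*(32*z^2 - 85*z + 21) + 4*z^2 - 9*z + 2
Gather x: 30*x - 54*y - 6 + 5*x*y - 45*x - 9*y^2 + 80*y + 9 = x*(5*y - 15) - 9*y^2 + 26*y + 3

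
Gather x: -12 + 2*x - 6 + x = 3*x - 18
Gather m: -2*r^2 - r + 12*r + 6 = -2*r^2 + 11*r + 6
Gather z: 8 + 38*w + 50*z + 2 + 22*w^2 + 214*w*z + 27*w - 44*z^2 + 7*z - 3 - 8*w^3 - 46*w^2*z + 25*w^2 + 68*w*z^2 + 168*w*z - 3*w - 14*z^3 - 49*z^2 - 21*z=-8*w^3 + 47*w^2 + 62*w - 14*z^3 + z^2*(68*w - 93) + z*(-46*w^2 + 382*w + 36) + 7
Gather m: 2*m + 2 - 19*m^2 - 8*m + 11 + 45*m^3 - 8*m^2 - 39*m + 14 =45*m^3 - 27*m^2 - 45*m + 27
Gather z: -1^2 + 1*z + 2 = z + 1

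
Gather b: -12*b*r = -12*b*r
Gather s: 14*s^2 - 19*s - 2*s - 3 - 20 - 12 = 14*s^2 - 21*s - 35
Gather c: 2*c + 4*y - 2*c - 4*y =0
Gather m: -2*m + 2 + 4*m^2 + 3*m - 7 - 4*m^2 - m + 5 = 0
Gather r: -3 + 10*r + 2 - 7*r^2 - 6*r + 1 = -7*r^2 + 4*r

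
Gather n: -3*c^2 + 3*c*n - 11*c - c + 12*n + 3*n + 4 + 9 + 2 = -3*c^2 - 12*c + n*(3*c + 15) + 15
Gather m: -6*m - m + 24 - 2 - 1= 21 - 7*m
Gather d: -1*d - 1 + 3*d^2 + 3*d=3*d^2 + 2*d - 1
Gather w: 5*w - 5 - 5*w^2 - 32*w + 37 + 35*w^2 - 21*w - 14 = 30*w^2 - 48*w + 18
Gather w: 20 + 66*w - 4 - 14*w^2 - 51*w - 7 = -14*w^2 + 15*w + 9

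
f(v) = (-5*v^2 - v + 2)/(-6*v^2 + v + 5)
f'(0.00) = -0.28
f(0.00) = 0.40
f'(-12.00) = 0.00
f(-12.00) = 0.81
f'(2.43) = -0.17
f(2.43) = 1.07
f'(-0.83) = 5227.16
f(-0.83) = -16.79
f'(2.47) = -0.16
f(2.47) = 1.06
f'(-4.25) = -0.01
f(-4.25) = 0.78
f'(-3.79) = -0.01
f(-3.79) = 0.78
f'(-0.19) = -0.12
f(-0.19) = 0.44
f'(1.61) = -0.97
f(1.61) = 1.41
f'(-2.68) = -0.01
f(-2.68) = 0.77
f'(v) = (-10*v - 1)/(-6*v^2 + v + 5) + (12*v - 1)*(-5*v^2 - v + 2)/(-6*v^2 + v + 5)^2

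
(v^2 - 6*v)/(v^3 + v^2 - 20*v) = (v - 6)/(v^2 + v - 20)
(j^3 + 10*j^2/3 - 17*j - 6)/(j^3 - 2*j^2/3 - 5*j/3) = (-3*j^3 - 10*j^2 + 51*j + 18)/(j*(-3*j^2 + 2*j + 5))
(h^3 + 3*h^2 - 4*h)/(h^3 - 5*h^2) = (h^2 + 3*h - 4)/(h*(h - 5))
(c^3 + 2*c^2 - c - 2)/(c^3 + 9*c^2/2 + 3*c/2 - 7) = 2*(c + 1)/(2*c + 7)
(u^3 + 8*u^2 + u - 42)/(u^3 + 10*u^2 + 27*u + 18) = (u^2 + 5*u - 14)/(u^2 + 7*u + 6)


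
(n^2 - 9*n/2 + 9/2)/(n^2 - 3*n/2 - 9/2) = (2*n - 3)/(2*n + 3)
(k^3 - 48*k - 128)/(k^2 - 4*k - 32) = k + 4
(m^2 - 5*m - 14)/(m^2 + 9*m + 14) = (m - 7)/(m + 7)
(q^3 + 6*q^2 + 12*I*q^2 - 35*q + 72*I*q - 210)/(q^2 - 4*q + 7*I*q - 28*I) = (q^2 + q*(6 + 5*I) + 30*I)/(q - 4)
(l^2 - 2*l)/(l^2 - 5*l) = (l - 2)/(l - 5)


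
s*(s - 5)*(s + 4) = s^3 - s^2 - 20*s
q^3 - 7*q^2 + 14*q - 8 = (q - 4)*(q - 2)*(q - 1)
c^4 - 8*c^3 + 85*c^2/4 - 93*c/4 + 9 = (c - 4)*(c - 3/2)^2*(c - 1)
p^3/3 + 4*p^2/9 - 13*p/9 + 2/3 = (p/3 + 1)*(p - 1)*(p - 2/3)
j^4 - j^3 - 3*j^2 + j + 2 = (j - 2)*(j - 1)*(j + 1)^2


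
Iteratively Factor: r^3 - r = (r + 1)*(r^2 - r) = r*(r + 1)*(r - 1)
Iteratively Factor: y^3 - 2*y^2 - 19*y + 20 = (y + 4)*(y^2 - 6*y + 5) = (y - 5)*(y + 4)*(y - 1)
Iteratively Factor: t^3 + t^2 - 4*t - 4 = (t + 2)*(t^2 - t - 2) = (t - 2)*(t + 2)*(t + 1)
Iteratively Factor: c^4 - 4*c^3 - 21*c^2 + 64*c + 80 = (c + 4)*(c^3 - 8*c^2 + 11*c + 20) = (c - 4)*(c + 4)*(c^2 - 4*c - 5) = (c - 4)*(c + 1)*(c + 4)*(c - 5)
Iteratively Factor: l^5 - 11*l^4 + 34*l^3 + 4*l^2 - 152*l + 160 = (l - 2)*(l^4 - 9*l^3 + 16*l^2 + 36*l - 80) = (l - 2)*(l + 2)*(l^3 - 11*l^2 + 38*l - 40) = (l - 2)^2*(l + 2)*(l^2 - 9*l + 20) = (l - 5)*(l - 2)^2*(l + 2)*(l - 4)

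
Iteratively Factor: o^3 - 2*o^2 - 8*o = (o)*(o^2 - 2*o - 8) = o*(o + 2)*(o - 4)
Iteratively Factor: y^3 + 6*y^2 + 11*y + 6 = (y + 2)*(y^2 + 4*y + 3) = (y + 1)*(y + 2)*(y + 3)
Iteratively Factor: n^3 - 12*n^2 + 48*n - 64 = (n - 4)*(n^2 - 8*n + 16) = (n - 4)^2*(n - 4)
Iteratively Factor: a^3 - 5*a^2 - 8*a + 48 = (a - 4)*(a^2 - a - 12) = (a - 4)*(a + 3)*(a - 4)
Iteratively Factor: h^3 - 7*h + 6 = (h - 2)*(h^2 + 2*h - 3) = (h - 2)*(h + 3)*(h - 1)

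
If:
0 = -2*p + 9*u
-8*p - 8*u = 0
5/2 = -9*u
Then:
No Solution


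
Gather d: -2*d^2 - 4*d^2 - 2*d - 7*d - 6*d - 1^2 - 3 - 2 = -6*d^2 - 15*d - 6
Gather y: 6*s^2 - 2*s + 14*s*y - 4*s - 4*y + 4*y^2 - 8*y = 6*s^2 - 6*s + 4*y^2 + y*(14*s - 12)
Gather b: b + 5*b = 6*b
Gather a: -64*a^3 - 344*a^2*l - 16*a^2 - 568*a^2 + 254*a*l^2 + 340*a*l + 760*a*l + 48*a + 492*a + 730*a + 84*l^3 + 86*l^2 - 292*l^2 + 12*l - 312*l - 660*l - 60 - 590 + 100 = -64*a^3 + a^2*(-344*l - 584) + a*(254*l^2 + 1100*l + 1270) + 84*l^3 - 206*l^2 - 960*l - 550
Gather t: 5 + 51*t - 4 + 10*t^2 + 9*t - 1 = 10*t^2 + 60*t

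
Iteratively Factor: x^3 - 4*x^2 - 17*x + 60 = (x + 4)*(x^2 - 8*x + 15) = (x - 5)*(x + 4)*(x - 3)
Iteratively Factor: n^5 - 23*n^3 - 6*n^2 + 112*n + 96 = (n - 4)*(n^4 + 4*n^3 - 7*n^2 - 34*n - 24) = (n - 4)*(n + 4)*(n^3 - 7*n - 6) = (n - 4)*(n + 1)*(n + 4)*(n^2 - n - 6) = (n - 4)*(n - 3)*(n + 1)*(n + 4)*(n + 2)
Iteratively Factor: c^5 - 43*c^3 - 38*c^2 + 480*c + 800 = (c + 2)*(c^4 - 2*c^3 - 39*c^2 + 40*c + 400) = (c - 5)*(c + 2)*(c^3 + 3*c^2 - 24*c - 80) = (c - 5)*(c + 2)*(c + 4)*(c^2 - c - 20) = (c - 5)^2*(c + 2)*(c + 4)*(c + 4)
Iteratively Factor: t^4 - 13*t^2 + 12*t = (t)*(t^3 - 13*t + 12) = t*(t - 3)*(t^2 + 3*t - 4) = t*(t - 3)*(t + 4)*(t - 1)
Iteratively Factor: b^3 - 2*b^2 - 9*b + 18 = (b - 2)*(b^2 - 9) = (b - 2)*(b + 3)*(b - 3)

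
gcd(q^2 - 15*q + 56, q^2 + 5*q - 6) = 1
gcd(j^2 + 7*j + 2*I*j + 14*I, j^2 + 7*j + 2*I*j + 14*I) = j^2 + j*(7 + 2*I) + 14*I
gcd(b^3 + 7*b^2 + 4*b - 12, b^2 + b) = 1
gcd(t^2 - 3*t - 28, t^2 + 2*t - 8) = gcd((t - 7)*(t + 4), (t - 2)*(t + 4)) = t + 4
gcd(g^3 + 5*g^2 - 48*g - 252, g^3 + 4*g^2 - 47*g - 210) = g^2 - g - 42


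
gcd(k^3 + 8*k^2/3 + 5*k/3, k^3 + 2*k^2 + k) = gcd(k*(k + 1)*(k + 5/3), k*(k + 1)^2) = k^2 + k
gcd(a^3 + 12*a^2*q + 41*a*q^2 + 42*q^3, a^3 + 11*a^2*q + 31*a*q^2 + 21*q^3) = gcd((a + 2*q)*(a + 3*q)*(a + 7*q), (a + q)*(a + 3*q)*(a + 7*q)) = a^2 + 10*a*q + 21*q^2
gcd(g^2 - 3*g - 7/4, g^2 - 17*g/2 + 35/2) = g - 7/2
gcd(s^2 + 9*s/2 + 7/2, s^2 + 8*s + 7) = s + 1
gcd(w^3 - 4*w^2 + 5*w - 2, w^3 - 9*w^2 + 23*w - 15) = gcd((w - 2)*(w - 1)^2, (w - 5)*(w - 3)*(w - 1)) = w - 1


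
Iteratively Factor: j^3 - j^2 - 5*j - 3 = (j - 3)*(j^2 + 2*j + 1) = (j - 3)*(j + 1)*(j + 1)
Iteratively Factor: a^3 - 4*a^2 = (a)*(a^2 - 4*a) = a*(a - 4)*(a)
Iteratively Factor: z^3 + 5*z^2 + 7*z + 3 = (z + 1)*(z^2 + 4*z + 3) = (z + 1)^2*(z + 3)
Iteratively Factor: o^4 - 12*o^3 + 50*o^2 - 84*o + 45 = (o - 3)*(o^3 - 9*o^2 + 23*o - 15) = (o - 3)*(o - 1)*(o^2 - 8*o + 15) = (o - 3)^2*(o - 1)*(o - 5)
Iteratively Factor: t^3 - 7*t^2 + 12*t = (t - 3)*(t^2 - 4*t) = t*(t - 3)*(t - 4)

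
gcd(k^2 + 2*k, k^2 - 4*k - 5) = 1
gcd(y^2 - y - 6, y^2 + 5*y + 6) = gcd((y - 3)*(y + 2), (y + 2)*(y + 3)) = y + 2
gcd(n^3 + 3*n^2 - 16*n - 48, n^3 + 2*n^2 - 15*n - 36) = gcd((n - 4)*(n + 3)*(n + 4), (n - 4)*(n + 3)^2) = n^2 - n - 12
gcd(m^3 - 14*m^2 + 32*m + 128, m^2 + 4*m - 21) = 1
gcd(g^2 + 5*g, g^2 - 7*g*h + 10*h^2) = 1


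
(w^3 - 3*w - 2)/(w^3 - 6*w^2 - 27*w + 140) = (w^3 - 3*w - 2)/(w^3 - 6*w^2 - 27*w + 140)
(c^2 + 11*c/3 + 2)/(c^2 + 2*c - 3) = (c + 2/3)/(c - 1)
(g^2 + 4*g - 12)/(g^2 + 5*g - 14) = (g + 6)/(g + 7)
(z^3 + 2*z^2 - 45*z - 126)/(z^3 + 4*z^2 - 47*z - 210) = (z + 3)/(z + 5)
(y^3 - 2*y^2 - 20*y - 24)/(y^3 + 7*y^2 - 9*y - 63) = (y^3 - 2*y^2 - 20*y - 24)/(y^3 + 7*y^2 - 9*y - 63)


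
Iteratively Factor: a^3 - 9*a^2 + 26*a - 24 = (a - 2)*(a^2 - 7*a + 12) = (a - 4)*(a - 2)*(a - 3)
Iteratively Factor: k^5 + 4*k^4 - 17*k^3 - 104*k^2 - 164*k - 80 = (k + 2)*(k^4 + 2*k^3 - 21*k^2 - 62*k - 40) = (k + 1)*(k + 2)*(k^3 + k^2 - 22*k - 40) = (k - 5)*(k + 1)*(k + 2)*(k^2 + 6*k + 8) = (k - 5)*(k + 1)*(k + 2)^2*(k + 4)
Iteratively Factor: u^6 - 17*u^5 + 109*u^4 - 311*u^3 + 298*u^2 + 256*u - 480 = (u - 3)*(u^5 - 14*u^4 + 67*u^3 - 110*u^2 - 32*u + 160) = (u - 3)*(u + 1)*(u^4 - 15*u^3 + 82*u^2 - 192*u + 160) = (u - 4)*(u - 3)*(u + 1)*(u^3 - 11*u^2 + 38*u - 40) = (u - 4)^2*(u - 3)*(u + 1)*(u^2 - 7*u + 10) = (u - 5)*(u - 4)^2*(u - 3)*(u + 1)*(u - 2)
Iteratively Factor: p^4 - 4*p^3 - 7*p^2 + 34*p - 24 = (p + 3)*(p^3 - 7*p^2 + 14*p - 8) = (p - 2)*(p + 3)*(p^2 - 5*p + 4) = (p - 2)*(p - 1)*(p + 3)*(p - 4)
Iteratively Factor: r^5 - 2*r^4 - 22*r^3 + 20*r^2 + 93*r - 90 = (r + 3)*(r^4 - 5*r^3 - 7*r^2 + 41*r - 30) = (r - 2)*(r + 3)*(r^3 - 3*r^2 - 13*r + 15) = (r - 2)*(r + 3)^2*(r^2 - 6*r + 5) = (r - 5)*(r - 2)*(r + 3)^2*(r - 1)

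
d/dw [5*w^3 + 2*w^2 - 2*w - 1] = 15*w^2 + 4*w - 2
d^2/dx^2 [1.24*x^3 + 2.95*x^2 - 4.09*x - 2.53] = 7.44*x + 5.9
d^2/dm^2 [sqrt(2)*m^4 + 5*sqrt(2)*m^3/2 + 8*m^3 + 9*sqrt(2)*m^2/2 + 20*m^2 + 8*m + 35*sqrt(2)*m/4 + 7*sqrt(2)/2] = 12*sqrt(2)*m^2 + 15*sqrt(2)*m + 48*m + 9*sqrt(2) + 40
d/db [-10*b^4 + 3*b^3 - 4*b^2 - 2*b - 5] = -40*b^3 + 9*b^2 - 8*b - 2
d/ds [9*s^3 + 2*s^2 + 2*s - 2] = 27*s^2 + 4*s + 2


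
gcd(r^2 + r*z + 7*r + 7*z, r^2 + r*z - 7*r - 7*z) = r + z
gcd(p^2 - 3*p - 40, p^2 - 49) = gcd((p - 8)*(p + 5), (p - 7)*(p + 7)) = 1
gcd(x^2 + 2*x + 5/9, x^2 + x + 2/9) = x + 1/3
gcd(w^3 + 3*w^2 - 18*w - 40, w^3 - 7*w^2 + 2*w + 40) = w^2 - 2*w - 8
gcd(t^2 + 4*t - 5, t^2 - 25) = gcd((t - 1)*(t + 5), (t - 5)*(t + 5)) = t + 5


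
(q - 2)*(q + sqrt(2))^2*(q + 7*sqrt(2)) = q^4 - 2*q^3 + 9*sqrt(2)*q^3 - 18*sqrt(2)*q^2 + 30*q^2 - 60*q + 14*sqrt(2)*q - 28*sqrt(2)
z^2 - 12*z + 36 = (z - 6)^2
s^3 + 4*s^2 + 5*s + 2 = (s + 1)^2*(s + 2)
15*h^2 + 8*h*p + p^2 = (3*h + p)*(5*h + p)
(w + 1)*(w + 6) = w^2 + 7*w + 6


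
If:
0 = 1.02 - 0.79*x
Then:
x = 1.29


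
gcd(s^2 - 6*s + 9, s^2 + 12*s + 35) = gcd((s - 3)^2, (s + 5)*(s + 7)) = 1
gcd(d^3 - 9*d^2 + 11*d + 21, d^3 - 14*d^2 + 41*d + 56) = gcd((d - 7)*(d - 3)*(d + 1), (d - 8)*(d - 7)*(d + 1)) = d^2 - 6*d - 7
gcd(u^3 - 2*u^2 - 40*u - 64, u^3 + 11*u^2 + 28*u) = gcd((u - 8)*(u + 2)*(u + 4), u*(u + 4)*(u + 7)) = u + 4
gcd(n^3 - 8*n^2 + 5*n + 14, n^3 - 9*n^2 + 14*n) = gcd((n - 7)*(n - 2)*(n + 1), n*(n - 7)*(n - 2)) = n^2 - 9*n + 14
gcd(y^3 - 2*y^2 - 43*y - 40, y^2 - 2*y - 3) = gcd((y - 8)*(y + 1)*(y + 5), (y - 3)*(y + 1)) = y + 1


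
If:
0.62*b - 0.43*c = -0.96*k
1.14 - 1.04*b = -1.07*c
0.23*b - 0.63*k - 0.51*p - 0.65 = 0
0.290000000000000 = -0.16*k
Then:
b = 6.34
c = 5.10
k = -1.81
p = 3.83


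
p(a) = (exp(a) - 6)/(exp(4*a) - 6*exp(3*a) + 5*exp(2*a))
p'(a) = (exp(a) - 6)*(-4*exp(4*a) + 18*exp(3*a) - 10*exp(2*a))/(exp(4*a) - 6*exp(3*a) + 5*exp(2*a))^2 + exp(a)/(exp(4*a) - 6*exp(3*a) + 5*exp(2*a)) = (-3*exp(3*a) + 36*exp(2*a) - 113*exp(a) + 60)*exp(-2*a)/(exp(4*a) - 12*exp(3*a) + 46*exp(2*a) - 60*exp(a) + 25)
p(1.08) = 0.09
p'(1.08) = -0.27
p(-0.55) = -8.71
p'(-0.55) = 5.33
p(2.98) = 0.00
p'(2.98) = -0.00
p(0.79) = 0.23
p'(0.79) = -0.84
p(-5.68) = -103347.75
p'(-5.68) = 206329.74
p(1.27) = 0.05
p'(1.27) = -0.12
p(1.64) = -0.05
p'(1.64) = 2.10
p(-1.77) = -50.14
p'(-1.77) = 89.69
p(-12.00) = -31787148373.00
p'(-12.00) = 63574094927.57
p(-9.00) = -78802012.04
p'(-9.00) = 157593973.75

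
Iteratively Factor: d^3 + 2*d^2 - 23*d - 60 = (d + 3)*(d^2 - d - 20) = (d + 3)*(d + 4)*(d - 5)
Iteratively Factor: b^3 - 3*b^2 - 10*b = (b + 2)*(b^2 - 5*b) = b*(b + 2)*(b - 5)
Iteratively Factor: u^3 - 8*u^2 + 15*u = (u - 5)*(u^2 - 3*u) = (u - 5)*(u - 3)*(u)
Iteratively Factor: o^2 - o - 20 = (o - 5)*(o + 4)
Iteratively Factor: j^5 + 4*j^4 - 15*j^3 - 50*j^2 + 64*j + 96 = (j + 1)*(j^4 + 3*j^3 - 18*j^2 - 32*j + 96) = (j + 1)*(j + 4)*(j^3 - j^2 - 14*j + 24) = (j - 3)*(j + 1)*(j + 4)*(j^2 + 2*j - 8) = (j - 3)*(j - 2)*(j + 1)*(j + 4)*(j + 4)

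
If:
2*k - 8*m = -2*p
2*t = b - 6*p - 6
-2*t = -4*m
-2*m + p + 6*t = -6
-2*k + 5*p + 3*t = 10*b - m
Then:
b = -74/163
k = -226/163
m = -86/163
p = -118/163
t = -172/163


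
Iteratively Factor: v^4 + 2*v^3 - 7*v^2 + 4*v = (v)*(v^3 + 2*v^2 - 7*v + 4) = v*(v - 1)*(v^2 + 3*v - 4) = v*(v - 1)^2*(v + 4)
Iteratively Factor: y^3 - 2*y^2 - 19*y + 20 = (y + 4)*(y^2 - 6*y + 5) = (y - 5)*(y + 4)*(y - 1)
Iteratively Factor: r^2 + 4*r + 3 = (r + 1)*(r + 3)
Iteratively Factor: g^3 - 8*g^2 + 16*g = (g - 4)*(g^2 - 4*g) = (g - 4)^2*(g)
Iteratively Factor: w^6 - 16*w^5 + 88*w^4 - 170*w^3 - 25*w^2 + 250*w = (w - 5)*(w^5 - 11*w^4 + 33*w^3 - 5*w^2 - 50*w) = w*(w - 5)*(w^4 - 11*w^3 + 33*w^2 - 5*w - 50) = w*(w - 5)^2*(w^3 - 6*w^2 + 3*w + 10) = w*(w - 5)^2*(w - 2)*(w^2 - 4*w - 5) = w*(w - 5)^2*(w - 2)*(w + 1)*(w - 5)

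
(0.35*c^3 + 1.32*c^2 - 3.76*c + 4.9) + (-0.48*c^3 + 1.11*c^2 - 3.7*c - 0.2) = -0.13*c^3 + 2.43*c^2 - 7.46*c + 4.7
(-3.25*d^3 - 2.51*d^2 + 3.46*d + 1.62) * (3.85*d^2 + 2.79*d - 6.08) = -12.5125*d^5 - 18.731*d^4 + 26.0781*d^3 + 31.1512*d^2 - 16.517*d - 9.8496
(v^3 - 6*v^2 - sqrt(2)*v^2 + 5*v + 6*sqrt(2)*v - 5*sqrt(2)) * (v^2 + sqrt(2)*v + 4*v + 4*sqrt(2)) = v^5 - 2*v^4 - 21*v^3 + 24*v^2 + 38*v - 40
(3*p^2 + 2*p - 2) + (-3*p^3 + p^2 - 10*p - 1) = -3*p^3 + 4*p^2 - 8*p - 3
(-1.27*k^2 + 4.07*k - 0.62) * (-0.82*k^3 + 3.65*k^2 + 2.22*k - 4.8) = 1.0414*k^5 - 7.9729*k^4 + 12.5445*k^3 + 12.8684*k^2 - 20.9124*k + 2.976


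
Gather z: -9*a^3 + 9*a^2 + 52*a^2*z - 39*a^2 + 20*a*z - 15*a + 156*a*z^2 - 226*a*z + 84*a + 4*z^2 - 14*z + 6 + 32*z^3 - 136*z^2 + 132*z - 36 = -9*a^3 - 30*a^2 + 69*a + 32*z^3 + z^2*(156*a - 132) + z*(52*a^2 - 206*a + 118) - 30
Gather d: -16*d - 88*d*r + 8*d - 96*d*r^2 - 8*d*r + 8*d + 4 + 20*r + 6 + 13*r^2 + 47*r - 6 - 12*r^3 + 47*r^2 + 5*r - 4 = d*(-96*r^2 - 96*r) - 12*r^3 + 60*r^2 + 72*r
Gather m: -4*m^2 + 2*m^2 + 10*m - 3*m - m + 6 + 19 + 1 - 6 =-2*m^2 + 6*m + 20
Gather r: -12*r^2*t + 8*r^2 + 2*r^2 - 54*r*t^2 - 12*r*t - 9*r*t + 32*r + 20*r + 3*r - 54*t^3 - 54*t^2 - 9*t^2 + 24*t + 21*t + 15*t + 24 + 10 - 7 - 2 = r^2*(10 - 12*t) + r*(-54*t^2 - 21*t + 55) - 54*t^3 - 63*t^2 + 60*t + 25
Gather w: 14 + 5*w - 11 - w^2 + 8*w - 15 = -w^2 + 13*w - 12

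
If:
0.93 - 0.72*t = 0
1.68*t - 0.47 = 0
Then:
No Solution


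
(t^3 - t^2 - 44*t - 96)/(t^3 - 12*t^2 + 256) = (t + 3)/(t - 8)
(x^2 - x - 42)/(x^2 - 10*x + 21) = (x + 6)/(x - 3)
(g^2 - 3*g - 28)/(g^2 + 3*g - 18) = (g^2 - 3*g - 28)/(g^2 + 3*g - 18)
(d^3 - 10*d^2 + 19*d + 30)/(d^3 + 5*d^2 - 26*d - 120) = (d^2 - 5*d - 6)/(d^2 + 10*d + 24)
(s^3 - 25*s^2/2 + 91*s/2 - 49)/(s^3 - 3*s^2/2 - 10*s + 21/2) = (s^2 - 9*s + 14)/(s^2 + 2*s - 3)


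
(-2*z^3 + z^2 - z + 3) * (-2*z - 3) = 4*z^4 + 4*z^3 - z^2 - 3*z - 9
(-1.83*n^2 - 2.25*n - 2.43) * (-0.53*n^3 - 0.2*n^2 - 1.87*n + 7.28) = 0.9699*n^5 + 1.5585*n^4 + 5.16*n^3 - 8.6289*n^2 - 11.8359*n - 17.6904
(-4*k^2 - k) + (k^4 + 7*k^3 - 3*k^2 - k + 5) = k^4 + 7*k^3 - 7*k^2 - 2*k + 5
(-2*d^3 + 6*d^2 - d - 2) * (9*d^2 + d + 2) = -18*d^5 + 52*d^4 - 7*d^3 - 7*d^2 - 4*d - 4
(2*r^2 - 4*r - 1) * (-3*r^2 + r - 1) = -6*r^4 + 14*r^3 - 3*r^2 + 3*r + 1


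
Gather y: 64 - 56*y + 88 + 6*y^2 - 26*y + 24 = 6*y^2 - 82*y + 176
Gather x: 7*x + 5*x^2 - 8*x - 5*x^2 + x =0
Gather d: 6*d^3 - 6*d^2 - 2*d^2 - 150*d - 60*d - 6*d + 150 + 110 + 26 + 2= 6*d^3 - 8*d^2 - 216*d + 288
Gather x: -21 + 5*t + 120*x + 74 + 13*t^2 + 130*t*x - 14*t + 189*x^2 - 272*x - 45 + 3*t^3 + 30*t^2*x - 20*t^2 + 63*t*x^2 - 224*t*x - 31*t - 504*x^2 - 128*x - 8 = 3*t^3 - 7*t^2 - 40*t + x^2*(63*t - 315) + x*(30*t^2 - 94*t - 280)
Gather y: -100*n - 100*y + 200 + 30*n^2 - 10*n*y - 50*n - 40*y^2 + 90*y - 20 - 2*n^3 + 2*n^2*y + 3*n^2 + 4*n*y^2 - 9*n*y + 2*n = -2*n^3 + 33*n^2 - 148*n + y^2*(4*n - 40) + y*(2*n^2 - 19*n - 10) + 180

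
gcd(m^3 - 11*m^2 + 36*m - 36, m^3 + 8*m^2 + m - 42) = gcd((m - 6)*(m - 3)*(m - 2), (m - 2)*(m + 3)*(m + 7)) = m - 2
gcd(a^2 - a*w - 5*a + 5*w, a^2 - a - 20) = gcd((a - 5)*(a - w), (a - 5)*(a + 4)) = a - 5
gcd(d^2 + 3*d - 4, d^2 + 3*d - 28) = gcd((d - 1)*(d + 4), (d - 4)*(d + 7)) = 1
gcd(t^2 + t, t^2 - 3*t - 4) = t + 1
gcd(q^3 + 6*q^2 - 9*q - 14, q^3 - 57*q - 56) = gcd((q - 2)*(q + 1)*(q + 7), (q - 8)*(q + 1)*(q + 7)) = q^2 + 8*q + 7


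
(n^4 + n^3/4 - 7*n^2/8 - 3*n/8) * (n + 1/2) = n^5 + 3*n^4/4 - 3*n^3/4 - 13*n^2/16 - 3*n/16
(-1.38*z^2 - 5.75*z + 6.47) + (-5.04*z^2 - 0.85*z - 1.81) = -6.42*z^2 - 6.6*z + 4.66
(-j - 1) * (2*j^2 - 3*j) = -2*j^3 + j^2 + 3*j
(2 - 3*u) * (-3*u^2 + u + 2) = 9*u^3 - 9*u^2 - 4*u + 4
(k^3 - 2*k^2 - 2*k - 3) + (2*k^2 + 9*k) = k^3 + 7*k - 3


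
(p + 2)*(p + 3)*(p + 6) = p^3 + 11*p^2 + 36*p + 36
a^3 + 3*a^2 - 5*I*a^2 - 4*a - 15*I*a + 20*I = (a - 1)*(a + 4)*(a - 5*I)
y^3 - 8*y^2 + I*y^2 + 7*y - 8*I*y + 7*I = (y - 7)*(y - 1)*(y + I)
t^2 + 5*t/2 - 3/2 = (t - 1/2)*(t + 3)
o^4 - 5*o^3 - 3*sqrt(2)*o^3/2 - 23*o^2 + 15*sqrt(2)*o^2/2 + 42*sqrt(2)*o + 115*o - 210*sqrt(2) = (o - 5)*(o - 3*sqrt(2))*(o - 2*sqrt(2))*(o + 7*sqrt(2)/2)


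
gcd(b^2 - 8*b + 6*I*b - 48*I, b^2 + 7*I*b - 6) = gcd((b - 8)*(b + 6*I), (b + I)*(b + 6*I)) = b + 6*I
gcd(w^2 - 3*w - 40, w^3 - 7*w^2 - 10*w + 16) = w - 8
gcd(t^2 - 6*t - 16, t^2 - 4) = t + 2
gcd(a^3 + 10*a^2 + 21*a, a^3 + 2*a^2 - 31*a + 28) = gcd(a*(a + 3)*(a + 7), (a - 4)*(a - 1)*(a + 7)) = a + 7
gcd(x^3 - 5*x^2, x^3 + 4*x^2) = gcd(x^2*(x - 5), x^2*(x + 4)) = x^2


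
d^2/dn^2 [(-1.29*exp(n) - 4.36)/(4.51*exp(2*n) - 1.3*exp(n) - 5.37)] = (-26.238729*exp(4*n) - 362.294614*exp(3*n) - 110.764698*exp(2*n) - 420.737038*exp(n) - 6.762441)*exp(n)/(91.733851*exp(6*n) - 79.32639*exp(5*n) - 304.813311*exp(4*n) + 186.70886*exp(3*n) + 362.937357*exp(2*n) - 112.46391*exp(n) - 154.854153)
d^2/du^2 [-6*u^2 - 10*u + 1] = -12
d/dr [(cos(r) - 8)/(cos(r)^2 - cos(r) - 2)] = (cos(r)^2 - 16*cos(r) + 10)*sin(r)/(sin(r)^2 + cos(r) + 1)^2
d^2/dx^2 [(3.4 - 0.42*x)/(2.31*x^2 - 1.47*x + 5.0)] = (-(0.42*x - 3.4)*(4.62*x - 1.47)*(9.24*x - 2.94) + (5.8212*x - 16.9428)*(2.31*x^2 - 1.47*x + 5.0))/(2.31*x^2 - 1.47*x + 5.0)^3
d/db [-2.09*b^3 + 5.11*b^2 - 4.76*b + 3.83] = -6.27*b^2 + 10.22*b - 4.76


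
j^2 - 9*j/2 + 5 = (j - 5/2)*(j - 2)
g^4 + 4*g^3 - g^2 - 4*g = g*(g - 1)*(g + 1)*(g + 4)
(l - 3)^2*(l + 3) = l^3 - 3*l^2 - 9*l + 27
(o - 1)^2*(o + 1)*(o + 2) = o^4 + o^3 - 3*o^2 - o + 2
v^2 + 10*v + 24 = (v + 4)*(v + 6)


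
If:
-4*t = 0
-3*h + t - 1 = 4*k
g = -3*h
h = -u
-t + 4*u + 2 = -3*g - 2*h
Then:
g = -6/11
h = 2/11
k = -17/44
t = 0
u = -2/11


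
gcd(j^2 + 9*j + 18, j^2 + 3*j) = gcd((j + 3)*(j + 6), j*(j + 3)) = j + 3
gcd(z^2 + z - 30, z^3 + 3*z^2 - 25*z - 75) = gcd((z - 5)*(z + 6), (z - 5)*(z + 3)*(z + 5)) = z - 5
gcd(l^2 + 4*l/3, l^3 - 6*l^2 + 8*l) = l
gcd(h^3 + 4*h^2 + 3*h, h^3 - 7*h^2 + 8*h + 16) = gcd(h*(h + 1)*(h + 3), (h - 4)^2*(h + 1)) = h + 1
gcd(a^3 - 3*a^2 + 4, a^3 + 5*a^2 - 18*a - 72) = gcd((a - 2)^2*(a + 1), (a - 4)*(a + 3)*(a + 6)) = 1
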